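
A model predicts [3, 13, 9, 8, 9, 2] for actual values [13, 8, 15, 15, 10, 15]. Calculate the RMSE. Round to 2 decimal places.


MSE = 63.3333. RMSE = sqrt(63.3333) = 7.96.

7.96


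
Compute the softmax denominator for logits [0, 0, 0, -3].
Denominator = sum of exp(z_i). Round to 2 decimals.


Denom = e^0=1.0000 + e^0=1.0000 + e^0=1.0000 + e^-3=0.0498. Sum = 3.0498, which rounds to 3.05.

3.05


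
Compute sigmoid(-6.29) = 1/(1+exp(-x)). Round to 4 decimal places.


sigma(-6.29) = 1/(1+e^(6.29)) = 1/(1+539.153329) = 1/540.153329 = 0.0019.

0.0019


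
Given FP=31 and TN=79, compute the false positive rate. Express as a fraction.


FPR = FP / (FP + TN) = 31 / 110 = 31/110.

31/110


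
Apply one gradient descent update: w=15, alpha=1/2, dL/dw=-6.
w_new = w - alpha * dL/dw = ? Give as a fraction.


w_new = 15 - 1/2 * -6 = 15 - -3 = 18.

18


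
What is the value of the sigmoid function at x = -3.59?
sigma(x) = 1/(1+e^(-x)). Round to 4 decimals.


sigma(-3.59) = 1/(1+e^(3.59)) = 1/(1+36.234076) = 1/37.234076 = 0.0269.

0.0269


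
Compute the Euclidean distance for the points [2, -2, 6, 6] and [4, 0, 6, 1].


d = sqrt(sum of squared differences). (2-4)^2=4, (-2-0)^2=4, (6-6)^2=0, (6-1)^2=25. Sum = 33.

sqrt(33)


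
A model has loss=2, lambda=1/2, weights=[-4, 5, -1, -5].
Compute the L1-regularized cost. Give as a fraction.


L1 norm = sum(|w|) = 15. J = 2 + 1/2 * 15 = 19/2.

19/2


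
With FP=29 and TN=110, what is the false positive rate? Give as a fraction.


FPR = FP / (FP + TN) = 29 / 139 = 29/139.

29/139


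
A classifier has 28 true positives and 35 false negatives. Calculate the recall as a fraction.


Recall = TP / (TP + FN) = 28 / 63 = 4/9.

4/9


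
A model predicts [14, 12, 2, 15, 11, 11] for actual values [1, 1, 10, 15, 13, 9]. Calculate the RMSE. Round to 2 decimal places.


MSE = 60.3333. RMSE = sqrt(60.3333) = 7.77.

7.77


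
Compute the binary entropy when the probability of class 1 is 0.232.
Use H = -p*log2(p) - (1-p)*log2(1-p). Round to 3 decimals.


H = -0.232*log2(0.232) - 0.768*log2(0.768) = 0.781.

0.781


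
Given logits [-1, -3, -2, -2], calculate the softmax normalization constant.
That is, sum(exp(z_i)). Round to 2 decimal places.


Denom = e^-1=0.3679 + e^-3=0.0498 + e^-2=0.1353 + e^-2=0.1353. Sum = 0.6883, which rounds to 0.69.

0.69


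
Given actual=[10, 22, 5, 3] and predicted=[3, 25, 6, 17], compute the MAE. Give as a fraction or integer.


MAE = (1/4) * (|10-3|=7 + |22-25|=3 + |5-6|=1 + |3-17|=14). Sum = 25. MAE = 25/4.

25/4


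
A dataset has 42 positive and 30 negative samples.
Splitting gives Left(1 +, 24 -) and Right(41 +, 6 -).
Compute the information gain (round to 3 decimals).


H(parent) = 0.9799. H(left) = 0.2423, H(right) = 0.5510. Weighted = (25/72)*0.2423 + (47/72)*0.5510 = 0.4438. IG = 0.9799 - 0.4438 = 0.5361, which rounds to 0.536.

0.536


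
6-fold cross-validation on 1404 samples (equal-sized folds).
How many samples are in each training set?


Each validation fold has 1404/6 = 234 samples. Training set = 1404 - 234 = 1170.

1170


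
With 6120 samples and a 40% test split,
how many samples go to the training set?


Test set = 6120 * 40% = 2448. Training set = 6120 - 2448 = 3672.

3672


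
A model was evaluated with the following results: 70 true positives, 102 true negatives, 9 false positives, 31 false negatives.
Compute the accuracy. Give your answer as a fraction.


Accuracy = (TP + TN) / (TP + TN + FP + FN) = (70 + 102) / 212 = 43/53.

43/53


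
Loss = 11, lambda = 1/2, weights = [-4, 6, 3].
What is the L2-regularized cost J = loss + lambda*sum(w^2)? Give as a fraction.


L2 sq norm = sum(w^2) = 61. J = 11 + 1/2 * 61 = 83/2.

83/2


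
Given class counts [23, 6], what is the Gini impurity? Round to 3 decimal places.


Total = 29. Proportions: 23/29, 6/29. sum(p_i^2) = 0.6718. Gini = 1 - 0.6718 = 0.3282, which rounds to 0.328.

0.328


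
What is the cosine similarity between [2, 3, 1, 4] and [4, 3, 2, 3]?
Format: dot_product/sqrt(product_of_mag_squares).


dot = 31. |a|^2 = 30, |b|^2 = 38. cos = 31/sqrt(1140).

31/sqrt(1140)


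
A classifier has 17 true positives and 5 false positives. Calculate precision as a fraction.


Precision = TP / (TP + FP) = 17 / 22 = 17/22.

17/22


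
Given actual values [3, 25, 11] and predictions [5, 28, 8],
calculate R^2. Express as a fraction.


Mean(y) = 13. SS_res = 22. SS_tot = 248. R^2 = 1 - 22/(248) = 113/124.

113/124


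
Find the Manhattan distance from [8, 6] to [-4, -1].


d = sum of absolute differences: |8--4|=12 + |6--1|=7 = 19.

19


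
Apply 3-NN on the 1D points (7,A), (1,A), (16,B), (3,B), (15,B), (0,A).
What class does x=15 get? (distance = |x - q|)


Distances: |7-15|=8, |1-15|=14, |16-15|=1, |3-15|=12, |15-15|=0, |0-15|=15. 3 nearest: (15,B), (16,B), (7,A). Counts: {'B': 2, 'A': 1}. Majority class: B.

B


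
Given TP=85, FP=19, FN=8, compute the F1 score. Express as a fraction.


Precision = 85/104 = 85/104. Recall = 85/93 = 85/93. F1 = 2*P*R/(P+R) = 170/197.

170/197


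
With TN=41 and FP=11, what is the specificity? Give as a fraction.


Specificity = TN / (TN + FP) = 41 / 52 = 41/52.

41/52


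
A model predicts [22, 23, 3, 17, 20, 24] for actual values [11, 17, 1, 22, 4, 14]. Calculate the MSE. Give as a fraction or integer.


MSE = (1/6) * ((11-22)^2=121 + (17-23)^2=36 + (1-3)^2=4 + (22-17)^2=25 + (4-20)^2=256 + (14-24)^2=100). Sum = 542. MSE = 271/3.

271/3


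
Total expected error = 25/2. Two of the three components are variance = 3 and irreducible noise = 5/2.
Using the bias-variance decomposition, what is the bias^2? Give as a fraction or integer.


Total error = bias^2 + variance + irreducible noise. So bias^2 = 25/2 - 3 - 5/2 = 7.

7


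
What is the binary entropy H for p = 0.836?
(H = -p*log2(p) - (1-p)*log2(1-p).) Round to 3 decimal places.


H = -0.836*log2(0.836) - 0.164*log2(0.164) = 0.644.

0.644


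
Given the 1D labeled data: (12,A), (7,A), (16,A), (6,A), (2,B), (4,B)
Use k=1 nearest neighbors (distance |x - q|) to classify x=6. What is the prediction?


Distances: |12-6|=6, |7-6|=1, |16-6|=10, |6-6|=0, |2-6|=4, |4-6|=2. 1 nearest: (6,A). Counts: {'A': 1}. Majority class: A.

A


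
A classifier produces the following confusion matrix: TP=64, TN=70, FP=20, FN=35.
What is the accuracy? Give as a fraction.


Accuracy = (TP + TN) / (TP + TN + FP + FN) = (64 + 70) / 189 = 134/189.

134/189


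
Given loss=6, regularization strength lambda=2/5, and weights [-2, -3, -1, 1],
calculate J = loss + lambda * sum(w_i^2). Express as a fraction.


L2 sq norm = sum(w^2) = 15. J = 6 + 2/5 * 15 = 12.

12


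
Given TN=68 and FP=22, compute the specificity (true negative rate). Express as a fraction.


Specificity = TN / (TN + FP) = 68 / 90 = 34/45.

34/45


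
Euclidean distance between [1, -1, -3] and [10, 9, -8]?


d = sqrt(sum of squared differences). (1-10)^2=81, (-1-9)^2=100, (-3--8)^2=25. Sum = 206.

sqrt(206)


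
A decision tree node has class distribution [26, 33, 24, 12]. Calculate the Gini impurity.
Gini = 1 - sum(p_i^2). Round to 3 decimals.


Total = 95. Proportions: 26/95, 33/95, 24/95, 12/95. sum(p_i^2) = 0.2753. Gini = 1 - 0.2753 = 0.7247, which rounds to 0.725.

0.725


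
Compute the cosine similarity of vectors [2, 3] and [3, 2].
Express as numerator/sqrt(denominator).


dot = 12. |a|^2 = 13, |b|^2 = 13. cos = 12/sqrt(169).

12/sqrt(169)


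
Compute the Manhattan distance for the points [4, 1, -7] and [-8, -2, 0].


d = sum of absolute differences: |4--8|=12 + |1--2|=3 + |-7-0|=7 = 22.

22


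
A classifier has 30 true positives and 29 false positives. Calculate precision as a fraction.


Precision = TP / (TP + FP) = 30 / 59 = 30/59.

30/59


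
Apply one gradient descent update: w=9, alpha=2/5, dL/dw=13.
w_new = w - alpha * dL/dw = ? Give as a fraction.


w_new = 9 - 2/5 * 13 = 9 - 26/5 = 19/5.

19/5


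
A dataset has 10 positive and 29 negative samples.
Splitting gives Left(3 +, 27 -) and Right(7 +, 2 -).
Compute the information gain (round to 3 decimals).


H(parent) = 0.8213. H(left) = 0.4690, H(right) = 0.7642. Weighted = (30/39)*0.4690 + (9/39)*0.7642 = 0.5371. IG = 0.8213 - 0.5371 = 0.2842, which rounds to 0.284.

0.284


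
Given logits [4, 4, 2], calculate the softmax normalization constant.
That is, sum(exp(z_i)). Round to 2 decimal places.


Denom = e^4=54.5982 + e^4=54.5982 + e^2=7.3891. Sum = 116.5855, which rounds to 116.59.

116.59


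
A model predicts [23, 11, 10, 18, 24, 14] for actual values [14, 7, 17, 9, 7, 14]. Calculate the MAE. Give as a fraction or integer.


MAE = (1/6) * (|14-23|=9 + |7-11|=4 + |17-10|=7 + |9-18|=9 + |7-24|=17 + |14-14|=0). Sum = 46. MAE = 23/3.

23/3


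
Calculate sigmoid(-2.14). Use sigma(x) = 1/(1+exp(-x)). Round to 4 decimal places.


sigma(-2.14) = 1/(1+e^(2.14)) = 1/(1+8.499438) = 1/9.499438 = 0.1053.

0.1053


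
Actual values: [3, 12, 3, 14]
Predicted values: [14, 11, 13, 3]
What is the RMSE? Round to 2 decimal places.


MSE = 85.7500. RMSE = sqrt(85.7500) = 9.26.

9.26


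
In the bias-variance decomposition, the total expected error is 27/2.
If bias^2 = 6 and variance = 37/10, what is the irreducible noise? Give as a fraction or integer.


Total error = bias^2 + variance + irreducible noise. So irreducible noise = 27/2 - 6 - 37/10 = 19/5.

19/5


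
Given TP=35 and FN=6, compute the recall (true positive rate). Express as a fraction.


Recall = TP / (TP + FN) = 35 / 41 = 35/41.

35/41


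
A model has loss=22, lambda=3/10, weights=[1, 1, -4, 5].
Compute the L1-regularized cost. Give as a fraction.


L1 norm = sum(|w|) = 11. J = 22 + 3/10 * 11 = 253/10.

253/10


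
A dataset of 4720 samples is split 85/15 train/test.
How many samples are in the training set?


Test set = 4720 * 15% = 708. Training set = 4720 - 708 = 4012.

4012


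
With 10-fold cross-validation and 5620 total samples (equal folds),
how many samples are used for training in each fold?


Each validation fold has 5620/10 = 562 samples. Training set = 5620 - 562 = 5058.

5058


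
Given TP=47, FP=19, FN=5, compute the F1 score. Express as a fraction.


Precision = 47/66 = 47/66. Recall = 47/52 = 47/52. F1 = 2*P*R/(P+R) = 47/59.

47/59


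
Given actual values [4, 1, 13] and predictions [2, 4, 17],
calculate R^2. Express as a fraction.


Mean(y) = 6. SS_res = 29. SS_tot = 78. R^2 = 1 - 29/(78) = 49/78.

49/78


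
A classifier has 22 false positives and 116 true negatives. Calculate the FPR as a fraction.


FPR = FP / (FP + TN) = 22 / 138 = 11/69.

11/69


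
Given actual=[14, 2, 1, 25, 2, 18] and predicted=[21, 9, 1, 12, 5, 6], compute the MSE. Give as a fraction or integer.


MSE = (1/6) * ((14-21)^2=49 + (2-9)^2=49 + (1-1)^2=0 + (25-12)^2=169 + (2-5)^2=9 + (18-6)^2=144). Sum = 420. MSE = 70.

70


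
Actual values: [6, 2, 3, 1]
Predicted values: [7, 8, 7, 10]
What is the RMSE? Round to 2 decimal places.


MSE = 33.5000. RMSE = sqrt(33.5000) = 5.79.

5.79


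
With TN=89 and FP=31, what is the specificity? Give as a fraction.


Specificity = TN / (TN + FP) = 89 / 120 = 89/120.

89/120


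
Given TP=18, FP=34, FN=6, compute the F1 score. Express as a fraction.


Precision = 18/52 = 9/26. Recall = 18/24 = 3/4. F1 = 2*P*R/(P+R) = 9/19.

9/19


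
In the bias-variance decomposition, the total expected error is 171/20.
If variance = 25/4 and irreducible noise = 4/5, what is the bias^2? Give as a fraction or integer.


Total error = bias^2 + variance + irreducible noise. So bias^2 = 171/20 - 25/4 - 4/5 = 3/2.

3/2


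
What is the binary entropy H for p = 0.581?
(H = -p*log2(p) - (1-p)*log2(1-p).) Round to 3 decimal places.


H = -0.581*log2(0.581) - 0.419*log2(0.419) = 0.981.

0.981


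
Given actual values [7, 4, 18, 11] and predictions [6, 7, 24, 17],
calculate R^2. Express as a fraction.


Mean(y) = 10. SS_res = 82. SS_tot = 110. R^2 = 1 - 82/(110) = 14/55.

14/55


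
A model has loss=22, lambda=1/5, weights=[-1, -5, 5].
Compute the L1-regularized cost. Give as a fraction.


L1 norm = sum(|w|) = 11. J = 22 + 1/5 * 11 = 121/5.

121/5


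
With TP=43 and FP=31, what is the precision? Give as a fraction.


Precision = TP / (TP + FP) = 43 / 74 = 43/74.

43/74


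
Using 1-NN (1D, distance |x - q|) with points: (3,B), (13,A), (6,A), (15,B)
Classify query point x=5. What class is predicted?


Distances: |3-5|=2, |13-5|=8, |6-5|=1, |15-5|=10. 1 nearest: (6,A). Counts: {'A': 1}. Majority class: A.

A


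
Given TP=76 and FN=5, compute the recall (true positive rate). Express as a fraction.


Recall = TP / (TP + FN) = 76 / 81 = 76/81.

76/81


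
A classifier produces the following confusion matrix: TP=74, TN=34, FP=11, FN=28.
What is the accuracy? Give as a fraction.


Accuracy = (TP + TN) / (TP + TN + FP + FN) = (74 + 34) / 147 = 36/49.

36/49


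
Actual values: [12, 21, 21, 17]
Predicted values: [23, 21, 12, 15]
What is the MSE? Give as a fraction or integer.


MSE = (1/4) * ((12-23)^2=121 + (21-21)^2=0 + (21-12)^2=81 + (17-15)^2=4). Sum = 206. MSE = 103/2.

103/2


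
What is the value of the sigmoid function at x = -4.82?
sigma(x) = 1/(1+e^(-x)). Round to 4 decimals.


sigma(-4.82) = 1/(1+e^(4.82)) = 1/(1+123.965091) = 1/124.965091 = 0.0080.

0.0080


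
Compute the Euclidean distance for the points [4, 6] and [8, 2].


d = sqrt(sum of squared differences). (4-8)^2=16, (6-2)^2=16. Sum = 32.

sqrt(32)


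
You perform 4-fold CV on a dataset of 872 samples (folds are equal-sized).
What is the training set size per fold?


Each validation fold has 872/4 = 218 samples. Training set = 872 - 218 = 654.

654


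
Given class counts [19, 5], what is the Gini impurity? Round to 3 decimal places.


Total = 24. Proportions: 19/24, 5/24. sum(p_i^2) = 0.6701. Gini = 1 - 0.6701 = 0.3299, which rounds to 0.330.

0.330


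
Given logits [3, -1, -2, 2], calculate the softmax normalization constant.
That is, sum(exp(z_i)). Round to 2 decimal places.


Denom = e^3=20.0855 + e^-1=0.3679 + e^-2=0.1353 + e^2=7.3891. Sum = 27.9778, which rounds to 27.98.

27.98


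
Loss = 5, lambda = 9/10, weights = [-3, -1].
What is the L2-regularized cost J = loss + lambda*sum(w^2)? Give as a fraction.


L2 sq norm = sum(w^2) = 10. J = 5 + 9/10 * 10 = 14.

14


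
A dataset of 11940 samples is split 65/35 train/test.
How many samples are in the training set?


Test set = 11940 * 35% = 4179. Training set = 11940 - 4179 = 7761.

7761


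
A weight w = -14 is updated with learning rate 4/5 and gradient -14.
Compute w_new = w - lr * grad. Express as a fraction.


w_new = -14 - 4/5 * -14 = -14 - -56/5 = -14/5.

-14/5


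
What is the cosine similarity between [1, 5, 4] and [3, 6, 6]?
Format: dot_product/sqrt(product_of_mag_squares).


dot = 57. |a|^2 = 42, |b|^2 = 81. cos = 57/sqrt(3402).

57/sqrt(3402)


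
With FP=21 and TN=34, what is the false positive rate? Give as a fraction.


FPR = FP / (FP + TN) = 21 / 55 = 21/55.

21/55


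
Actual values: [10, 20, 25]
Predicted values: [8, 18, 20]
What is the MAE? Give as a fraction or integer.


MAE = (1/3) * (|10-8|=2 + |20-18|=2 + |25-20|=5). Sum = 9. MAE = 3.

3


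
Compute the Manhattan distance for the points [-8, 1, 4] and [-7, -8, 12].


d = sum of absolute differences: |-8--7|=1 + |1--8|=9 + |4-12|=8 = 18.

18


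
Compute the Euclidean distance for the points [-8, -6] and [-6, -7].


d = sqrt(sum of squared differences). (-8--6)^2=4, (-6--7)^2=1. Sum = 5.

sqrt(5)


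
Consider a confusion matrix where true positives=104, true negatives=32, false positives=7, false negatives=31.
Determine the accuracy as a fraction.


Accuracy = (TP + TN) / (TP + TN + FP + FN) = (104 + 32) / 174 = 68/87.

68/87


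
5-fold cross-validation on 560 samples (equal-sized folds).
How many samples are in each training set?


Each validation fold has 560/5 = 112 samples. Training set = 560 - 112 = 448.

448


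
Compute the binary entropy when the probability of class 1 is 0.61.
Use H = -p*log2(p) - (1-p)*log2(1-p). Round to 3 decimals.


H = -0.61*log2(0.61) - 0.39*log2(0.39) = 0.965.

0.965


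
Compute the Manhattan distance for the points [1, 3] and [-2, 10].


d = sum of absolute differences: |1--2|=3 + |3-10|=7 = 10.

10


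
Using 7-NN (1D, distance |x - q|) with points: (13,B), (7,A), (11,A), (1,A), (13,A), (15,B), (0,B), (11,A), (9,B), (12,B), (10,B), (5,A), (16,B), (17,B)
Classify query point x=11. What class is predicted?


Distances: |13-11|=2, |7-11|=4, |11-11|=0, |1-11|=10, |13-11|=2, |15-11|=4, |0-11|=11, |11-11|=0, |9-11|=2, |12-11|=1, |10-11|=1, |5-11|=6, |16-11|=5, |17-11|=6. 7 nearest: (11,A), (11,A), (12,B), (10,B), (13,A), (13,B), (9,B). Counts: {'A': 3, 'B': 4}. Majority class: B.

B


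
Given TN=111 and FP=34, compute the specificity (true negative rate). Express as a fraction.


Specificity = TN / (TN + FP) = 111 / 145 = 111/145.

111/145


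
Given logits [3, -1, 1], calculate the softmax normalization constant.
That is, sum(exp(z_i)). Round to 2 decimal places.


Denom = e^3=20.0855 + e^-1=0.3679 + e^1=2.7183. Sum = 23.1717, which rounds to 23.17.

23.17


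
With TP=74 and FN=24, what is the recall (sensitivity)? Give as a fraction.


Recall = TP / (TP + FN) = 74 / 98 = 37/49.

37/49


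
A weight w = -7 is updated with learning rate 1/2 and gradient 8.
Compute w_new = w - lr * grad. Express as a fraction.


w_new = -7 - 1/2 * 8 = -7 - 4 = -11.

-11


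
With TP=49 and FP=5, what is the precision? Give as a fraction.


Precision = TP / (TP + FP) = 49 / 54 = 49/54.

49/54


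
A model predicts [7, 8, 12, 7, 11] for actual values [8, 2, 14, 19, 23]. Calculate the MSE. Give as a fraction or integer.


MSE = (1/5) * ((8-7)^2=1 + (2-8)^2=36 + (14-12)^2=4 + (19-7)^2=144 + (23-11)^2=144). Sum = 329. MSE = 329/5.

329/5


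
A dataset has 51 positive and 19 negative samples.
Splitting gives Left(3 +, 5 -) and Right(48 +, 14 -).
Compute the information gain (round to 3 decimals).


H(parent) = 0.8435. H(left) = 0.9544, H(right) = 0.7706. Weighted = (8/70)*0.9544 + (62/70)*0.7706 = 0.7916. IG = 0.8435 - 0.7916 = 0.0519, which rounds to 0.052.

0.052


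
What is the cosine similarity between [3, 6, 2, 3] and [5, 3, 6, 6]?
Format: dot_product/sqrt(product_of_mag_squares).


dot = 63. |a|^2 = 58, |b|^2 = 106. cos = 63/sqrt(6148).

63/sqrt(6148)


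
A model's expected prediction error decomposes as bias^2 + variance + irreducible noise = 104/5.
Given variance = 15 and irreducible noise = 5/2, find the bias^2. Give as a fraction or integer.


Total error = bias^2 + variance + irreducible noise. So bias^2 = 104/5 - 15 - 5/2 = 33/10.

33/10


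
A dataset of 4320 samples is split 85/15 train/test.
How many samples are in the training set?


Test set = 4320 * 15% = 648. Training set = 4320 - 648 = 3672.

3672


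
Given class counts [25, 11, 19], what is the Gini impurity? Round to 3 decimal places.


Total = 55. Proportions: 25/55, 11/55, 19/55. sum(p_i^2) = 0.3660. Gini = 1 - 0.3660 = 0.6340, which rounds to 0.634.

0.634


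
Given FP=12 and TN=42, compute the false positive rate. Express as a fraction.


FPR = FP / (FP + TN) = 12 / 54 = 2/9.

2/9


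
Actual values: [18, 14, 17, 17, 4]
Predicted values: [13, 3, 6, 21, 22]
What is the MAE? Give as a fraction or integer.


MAE = (1/5) * (|18-13|=5 + |14-3|=11 + |17-6|=11 + |17-21|=4 + |4-22|=18). Sum = 49. MAE = 49/5.

49/5


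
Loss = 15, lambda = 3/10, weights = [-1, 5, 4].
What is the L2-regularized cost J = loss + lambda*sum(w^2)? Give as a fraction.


L2 sq norm = sum(w^2) = 42. J = 15 + 3/10 * 42 = 138/5.

138/5


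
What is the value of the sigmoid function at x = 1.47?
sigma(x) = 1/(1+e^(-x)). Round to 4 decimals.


sigma(1.47) = 1/(1+e^(-1.47)) = 1/(1+0.229925) = 1/1.229925 = 0.8131.

0.8131


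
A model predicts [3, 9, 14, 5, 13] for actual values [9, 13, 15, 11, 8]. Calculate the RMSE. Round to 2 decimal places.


MSE = 22.8000. RMSE = sqrt(22.8000) = 4.77.

4.77


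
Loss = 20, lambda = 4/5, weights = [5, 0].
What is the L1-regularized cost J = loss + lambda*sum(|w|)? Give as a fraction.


L1 norm = sum(|w|) = 5. J = 20 + 4/5 * 5 = 24.

24


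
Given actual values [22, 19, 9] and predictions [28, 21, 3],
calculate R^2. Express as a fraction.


Mean(y) = 50/3. SS_res = 76. SS_tot = 278/3. R^2 = 1 - 76/(278/3) = 25/139.

25/139


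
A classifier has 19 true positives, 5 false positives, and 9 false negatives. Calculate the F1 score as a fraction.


Precision = 19/24 = 19/24. Recall = 19/28 = 19/28. F1 = 2*P*R/(P+R) = 19/26.

19/26


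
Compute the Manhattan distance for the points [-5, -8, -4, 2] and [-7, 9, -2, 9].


d = sum of absolute differences: |-5--7|=2 + |-8-9|=17 + |-4--2|=2 + |2-9|=7 = 28.

28


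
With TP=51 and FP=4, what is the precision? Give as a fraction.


Precision = TP / (TP + FP) = 51 / 55 = 51/55.

51/55


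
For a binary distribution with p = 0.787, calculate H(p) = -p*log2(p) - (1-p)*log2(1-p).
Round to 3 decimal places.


H = -0.787*log2(0.787) - 0.213*log2(0.213) = 0.747.

0.747


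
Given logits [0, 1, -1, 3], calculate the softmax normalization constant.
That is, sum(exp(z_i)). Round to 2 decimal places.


Denom = e^0=1.0000 + e^1=2.7183 + e^-1=0.3679 + e^3=20.0855. Sum = 24.1717, which rounds to 24.17.

24.17


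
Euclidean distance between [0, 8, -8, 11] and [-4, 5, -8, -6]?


d = sqrt(sum of squared differences). (0--4)^2=16, (8-5)^2=9, (-8--8)^2=0, (11--6)^2=289. Sum = 314.

sqrt(314)


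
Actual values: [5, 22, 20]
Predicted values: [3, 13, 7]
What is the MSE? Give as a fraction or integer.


MSE = (1/3) * ((5-3)^2=4 + (22-13)^2=81 + (20-7)^2=169). Sum = 254. MSE = 254/3.

254/3


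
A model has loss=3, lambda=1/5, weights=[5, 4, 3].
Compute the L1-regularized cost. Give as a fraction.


L1 norm = sum(|w|) = 12. J = 3 + 1/5 * 12 = 27/5.

27/5


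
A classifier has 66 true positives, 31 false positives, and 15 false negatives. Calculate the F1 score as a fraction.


Precision = 66/97 = 66/97. Recall = 66/81 = 22/27. F1 = 2*P*R/(P+R) = 66/89.

66/89


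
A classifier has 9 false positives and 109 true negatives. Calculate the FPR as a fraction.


FPR = FP / (FP + TN) = 9 / 118 = 9/118.

9/118


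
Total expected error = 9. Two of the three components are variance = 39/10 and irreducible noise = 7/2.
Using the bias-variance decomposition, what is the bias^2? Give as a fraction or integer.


Total error = bias^2 + variance + irreducible noise. So bias^2 = 9 - 39/10 - 7/2 = 8/5.

8/5


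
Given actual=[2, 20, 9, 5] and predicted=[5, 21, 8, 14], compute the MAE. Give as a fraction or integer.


MAE = (1/4) * (|2-5|=3 + |20-21|=1 + |9-8|=1 + |5-14|=9). Sum = 14. MAE = 7/2.

7/2


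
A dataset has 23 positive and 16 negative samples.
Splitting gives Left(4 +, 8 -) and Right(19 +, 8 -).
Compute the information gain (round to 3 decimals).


H(parent) = 0.9766. H(left) = 0.9183, H(right) = 0.8767. Weighted = (12/39)*0.9183 + (27/39)*0.8767 = 0.8895. IG = 0.9766 - 0.8895 = 0.0871, which rounds to 0.087.

0.087


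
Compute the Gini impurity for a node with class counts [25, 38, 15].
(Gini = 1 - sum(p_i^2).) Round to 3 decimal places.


Total = 78. Proportions: 25/78, 38/78, 15/78. sum(p_i^2) = 0.3771. Gini = 1 - 0.3771 = 0.6229, which rounds to 0.623.

0.623


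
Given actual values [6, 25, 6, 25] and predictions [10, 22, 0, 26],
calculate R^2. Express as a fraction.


Mean(y) = 31/2. SS_res = 62. SS_tot = 361. R^2 = 1 - 62/(361) = 299/361.

299/361


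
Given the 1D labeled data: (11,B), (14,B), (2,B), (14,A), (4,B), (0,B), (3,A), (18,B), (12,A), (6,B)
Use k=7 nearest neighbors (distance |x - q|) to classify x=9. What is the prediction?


Distances: |11-9|=2, |14-9|=5, |2-9|=7, |14-9|=5, |4-9|=5, |0-9|=9, |3-9|=6, |18-9|=9, |12-9|=3, |6-9|=3. 7 nearest: (11,B), (12,A), (6,B), (14,A), (14,B), (4,B), (3,A). Counts: {'B': 4, 'A': 3}. Majority class: B.

B


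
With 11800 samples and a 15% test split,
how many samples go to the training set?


Test set = 11800 * 15% = 1770. Training set = 11800 - 1770 = 10030.

10030


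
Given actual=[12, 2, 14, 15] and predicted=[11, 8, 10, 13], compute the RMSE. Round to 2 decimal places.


MSE = 14.2500. RMSE = sqrt(14.2500) = 3.77.

3.77


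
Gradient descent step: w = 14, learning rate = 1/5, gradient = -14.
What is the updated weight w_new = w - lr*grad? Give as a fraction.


w_new = 14 - 1/5 * -14 = 14 - -14/5 = 84/5.

84/5


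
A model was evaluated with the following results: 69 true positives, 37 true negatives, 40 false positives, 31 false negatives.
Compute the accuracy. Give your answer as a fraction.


Accuracy = (TP + TN) / (TP + TN + FP + FN) = (69 + 37) / 177 = 106/177.

106/177


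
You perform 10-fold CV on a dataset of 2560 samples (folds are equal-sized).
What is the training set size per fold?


Each validation fold has 2560/10 = 256 samples. Training set = 2560 - 256 = 2304.

2304


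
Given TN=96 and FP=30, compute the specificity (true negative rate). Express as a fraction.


Specificity = TN / (TN + FP) = 96 / 126 = 16/21.

16/21


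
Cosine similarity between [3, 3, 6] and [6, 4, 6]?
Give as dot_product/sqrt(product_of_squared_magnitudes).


dot = 66. |a|^2 = 54, |b|^2 = 88. cos = 66/sqrt(4752).

66/sqrt(4752)


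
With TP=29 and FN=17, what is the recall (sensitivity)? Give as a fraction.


Recall = TP / (TP + FN) = 29 / 46 = 29/46.

29/46


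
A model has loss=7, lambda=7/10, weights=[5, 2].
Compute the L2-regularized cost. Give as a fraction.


L2 sq norm = sum(w^2) = 29. J = 7 + 7/10 * 29 = 273/10.

273/10


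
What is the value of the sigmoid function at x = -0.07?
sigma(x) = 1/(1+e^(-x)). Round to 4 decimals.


sigma(-0.07) = 1/(1+e^(0.07)) = 1/(1+1.072508) = 1/2.072508 = 0.4825.

0.4825


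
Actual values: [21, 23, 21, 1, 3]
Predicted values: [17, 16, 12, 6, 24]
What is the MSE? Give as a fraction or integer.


MSE = (1/5) * ((21-17)^2=16 + (23-16)^2=49 + (21-12)^2=81 + (1-6)^2=25 + (3-24)^2=441). Sum = 612. MSE = 612/5.

612/5


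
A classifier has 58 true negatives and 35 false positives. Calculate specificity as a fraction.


Specificity = TN / (TN + FP) = 58 / 93 = 58/93.

58/93


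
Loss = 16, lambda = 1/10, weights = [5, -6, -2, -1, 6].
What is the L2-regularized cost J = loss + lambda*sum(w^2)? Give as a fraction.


L2 sq norm = sum(w^2) = 102. J = 16 + 1/10 * 102 = 131/5.

131/5


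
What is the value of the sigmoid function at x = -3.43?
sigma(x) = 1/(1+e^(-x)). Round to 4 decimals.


sigma(-3.43) = 1/(1+e^(3.43)) = 1/(1+30.876643) = 1/31.876643 = 0.0314.

0.0314


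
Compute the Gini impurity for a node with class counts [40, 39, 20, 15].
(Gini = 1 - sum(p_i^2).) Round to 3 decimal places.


Total = 114. Proportions: 40/114, 39/114, 20/114, 15/114. sum(p_i^2) = 0.2882. Gini = 1 - 0.2882 = 0.7118, which rounds to 0.712.

0.712


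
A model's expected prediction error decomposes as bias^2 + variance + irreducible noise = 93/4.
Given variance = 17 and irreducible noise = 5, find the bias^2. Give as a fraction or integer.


Total error = bias^2 + variance + irreducible noise. So bias^2 = 93/4 - 17 - 5 = 5/4.

5/4


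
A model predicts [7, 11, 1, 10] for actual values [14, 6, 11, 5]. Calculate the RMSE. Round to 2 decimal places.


MSE = 49.7500. RMSE = sqrt(49.7500) = 7.05.

7.05


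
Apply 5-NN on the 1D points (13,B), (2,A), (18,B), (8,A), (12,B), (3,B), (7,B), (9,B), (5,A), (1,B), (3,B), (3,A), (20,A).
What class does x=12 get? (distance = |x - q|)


Distances: |13-12|=1, |2-12|=10, |18-12|=6, |8-12|=4, |12-12|=0, |3-12|=9, |7-12|=5, |9-12|=3, |5-12|=7, |1-12|=11, |3-12|=9, |3-12|=9, |20-12|=8. 5 nearest: (12,B), (13,B), (9,B), (8,A), (7,B). Counts: {'B': 4, 'A': 1}. Majority class: B.

B


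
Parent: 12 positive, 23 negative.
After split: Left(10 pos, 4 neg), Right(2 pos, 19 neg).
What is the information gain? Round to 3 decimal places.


H(parent) = 0.9275. H(left) = 0.8631, H(right) = 0.4537. Weighted = (14/35)*0.8631 + (21/35)*0.4537 = 0.6175. IG = 0.9275 - 0.6175 = 0.3100, which rounds to 0.310.

0.310


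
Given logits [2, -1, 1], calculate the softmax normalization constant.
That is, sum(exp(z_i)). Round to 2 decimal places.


Denom = e^2=7.3891 + e^-1=0.3679 + e^1=2.7183. Sum = 10.4753, which rounds to 10.48.

10.48


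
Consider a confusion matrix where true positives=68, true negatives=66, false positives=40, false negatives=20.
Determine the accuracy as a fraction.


Accuracy = (TP + TN) / (TP + TN + FP + FN) = (68 + 66) / 194 = 67/97.

67/97


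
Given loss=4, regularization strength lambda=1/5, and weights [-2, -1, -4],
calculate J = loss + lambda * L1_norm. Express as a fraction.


L1 norm = sum(|w|) = 7. J = 4 + 1/5 * 7 = 27/5.

27/5


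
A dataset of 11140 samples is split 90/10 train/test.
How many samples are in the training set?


Test set = 11140 * 10% = 1114. Training set = 11140 - 1114 = 10026.

10026


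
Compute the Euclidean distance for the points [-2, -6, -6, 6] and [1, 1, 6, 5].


d = sqrt(sum of squared differences). (-2-1)^2=9, (-6-1)^2=49, (-6-6)^2=144, (6-5)^2=1. Sum = 203.

sqrt(203)


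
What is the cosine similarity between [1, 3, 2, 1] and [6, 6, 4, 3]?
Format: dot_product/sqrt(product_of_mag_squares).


dot = 35. |a|^2 = 15, |b|^2 = 97. cos = 35/sqrt(1455).

35/sqrt(1455)


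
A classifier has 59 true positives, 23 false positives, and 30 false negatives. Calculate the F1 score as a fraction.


Precision = 59/82 = 59/82. Recall = 59/89 = 59/89. F1 = 2*P*R/(P+R) = 118/171.

118/171


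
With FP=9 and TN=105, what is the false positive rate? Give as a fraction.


FPR = FP / (FP + TN) = 9 / 114 = 3/38.

3/38


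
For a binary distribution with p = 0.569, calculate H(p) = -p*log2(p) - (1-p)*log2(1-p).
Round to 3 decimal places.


H = -0.569*log2(0.569) - 0.431*log2(0.431) = 0.986.

0.986


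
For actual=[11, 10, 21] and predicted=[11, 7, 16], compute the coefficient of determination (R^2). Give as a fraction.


Mean(y) = 14. SS_res = 34. SS_tot = 74. R^2 = 1 - 34/(74) = 20/37.

20/37


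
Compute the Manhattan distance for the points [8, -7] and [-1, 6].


d = sum of absolute differences: |8--1|=9 + |-7-6|=13 = 22.

22


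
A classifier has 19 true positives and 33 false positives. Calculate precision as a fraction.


Precision = TP / (TP + FP) = 19 / 52 = 19/52.

19/52


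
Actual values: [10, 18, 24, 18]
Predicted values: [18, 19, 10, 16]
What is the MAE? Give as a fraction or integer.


MAE = (1/4) * (|10-18|=8 + |18-19|=1 + |24-10|=14 + |18-16|=2). Sum = 25. MAE = 25/4.

25/4


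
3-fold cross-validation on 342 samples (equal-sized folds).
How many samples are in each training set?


Each validation fold has 342/3 = 114 samples. Training set = 342 - 114 = 228.

228


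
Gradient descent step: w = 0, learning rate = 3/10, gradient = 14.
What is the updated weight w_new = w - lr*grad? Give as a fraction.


w_new = 0 - 3/10 * 14 = 0 - 21/5 = -21/5.

-21/5


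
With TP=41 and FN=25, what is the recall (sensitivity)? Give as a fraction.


Recall = TP / (TP + FN) = 41 / 66 = 41/66.

41/66


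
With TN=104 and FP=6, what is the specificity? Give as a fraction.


Specificity = TN / (TN + FP) = 104 / 110 = 52/55.

52/55


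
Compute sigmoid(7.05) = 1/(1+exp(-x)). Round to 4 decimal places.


sigma(7.05) = 1/(1+e^(-7.05)) = 1/(1+0.000867) = 1/1.000867 = 0.9991.

0.9991


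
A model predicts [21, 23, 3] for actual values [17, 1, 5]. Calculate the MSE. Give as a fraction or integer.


MSE = (1/3) * ((17-21)^2=16 + (1-23)^2=484 + (5-3)^2=4). Sum = 504. MSE = 168.

168


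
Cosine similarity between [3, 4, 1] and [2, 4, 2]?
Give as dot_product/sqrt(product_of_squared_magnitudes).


dot = 24. |a|^2 = 26, |b|^2 = 24. cos = 24/sqrt(624).

24/sqrt(624)


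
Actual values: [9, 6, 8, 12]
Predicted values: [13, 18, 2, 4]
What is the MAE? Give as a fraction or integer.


MAE = (1/4) * (|9-13|=4 + |6-18|=12 + |8-2|=6 + |12-4|=8). Sum = 30. MAE = 15/2.

15/2


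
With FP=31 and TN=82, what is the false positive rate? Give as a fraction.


FPR = FP / (FP + TN) = 31 / 113 = 31/113.

31/113


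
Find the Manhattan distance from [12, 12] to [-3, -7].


d = sum of absolute differences: |12--3|=15 + |12--7|=19 = 34.

34


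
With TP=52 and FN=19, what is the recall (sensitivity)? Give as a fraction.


Recall = TP / (TP + FN) = 52 / 71 = 52/71.

52/71


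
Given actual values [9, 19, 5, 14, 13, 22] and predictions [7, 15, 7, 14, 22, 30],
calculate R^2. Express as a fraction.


Mean(y) = 41/3. SS_res = 169. SS_tot = 586/3. R^2 = 1 - 169/(586/3) = 79/586.

79/586


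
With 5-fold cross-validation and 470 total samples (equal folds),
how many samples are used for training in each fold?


Each validation fold has 470/5 = 94 samples. Training set = 470 - 94 = 376.

376


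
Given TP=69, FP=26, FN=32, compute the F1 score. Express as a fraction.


Precision = 69/95 = 69/95. Recall = 69/101 = 69/101. F1 = 2*P*R/(P+R) = 69/98.

69/98


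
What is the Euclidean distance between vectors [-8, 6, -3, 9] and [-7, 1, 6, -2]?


d = sqrt(sum of squared differences). (-8--7)^2=1, (6-1)^2=25, (-3-6)^2=81, (9--2)^2=121. Sum = 228.

sqrt(228)


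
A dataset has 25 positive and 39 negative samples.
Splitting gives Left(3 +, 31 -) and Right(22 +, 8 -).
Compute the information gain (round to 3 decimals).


H(parent) = 0.9652. H(left) = 0.4306, H(right) = 0.8366. Weighted = (34/64)*0.4306 + (30/64)*0.8366 = 0.6209. IG = 0.9652 - 0.6209 = 0.3443, which rounds to 0.344.

0.344


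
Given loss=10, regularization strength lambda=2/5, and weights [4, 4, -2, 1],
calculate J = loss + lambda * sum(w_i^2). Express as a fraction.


L2 sq norm = sum(w^2) = 37. J = 10 + 2/5 * 37 = 124/5.

124/5


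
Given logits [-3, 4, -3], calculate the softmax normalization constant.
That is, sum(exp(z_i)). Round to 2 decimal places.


Denom = e^-3=0.0498 + e^4=54.5982 + e^-3=0.0498. Sum = 54.6978, which rounds to 54.70.

54.70


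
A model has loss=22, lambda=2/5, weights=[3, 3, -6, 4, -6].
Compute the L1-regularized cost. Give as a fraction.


L1 norm = sum(|w|) = 22. J = 22 + 2/5 * 22 = 154/5.

154/5


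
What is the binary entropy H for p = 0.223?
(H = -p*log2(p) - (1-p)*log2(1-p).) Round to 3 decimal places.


H = -0.223*log2(0.223) - 0.777*log2(0.777) = 0.766.

0.766


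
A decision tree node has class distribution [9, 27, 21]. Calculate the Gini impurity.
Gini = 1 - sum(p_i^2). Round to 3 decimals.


Total = 57. Proportions: 9/57, 27/57, 21/57. sum(p_i^2) = 0.3850. Gini = 1 - 0.3850 = 0.6150, which rounds to 0.615.

0.615


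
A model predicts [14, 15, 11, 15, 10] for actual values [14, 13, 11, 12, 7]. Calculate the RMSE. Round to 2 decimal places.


MSE = 4.4000. RMSE = sqrt(4.4000) = 2.10.

2.10


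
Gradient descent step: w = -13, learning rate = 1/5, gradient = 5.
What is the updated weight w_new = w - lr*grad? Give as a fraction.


w_new = -13 - 1/5 * 5 = -13 - 1 = -14.

-14


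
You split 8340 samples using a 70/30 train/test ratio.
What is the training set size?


Test set = 8340 * 30% = 2502. Training set = 8340 - 2502 = 5838.

5838


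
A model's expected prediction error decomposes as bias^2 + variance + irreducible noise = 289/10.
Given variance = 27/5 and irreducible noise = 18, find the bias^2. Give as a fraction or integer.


Total error = bias^2 + variance + irreducible noise. So bias^2 = 289/10 - 27/5 - 18 = 11/2.

11/2


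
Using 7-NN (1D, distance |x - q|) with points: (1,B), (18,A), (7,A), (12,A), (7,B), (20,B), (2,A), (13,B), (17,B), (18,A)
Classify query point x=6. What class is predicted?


Distances: |1-6|=5, |18-6|=12, |7-6|=1, |12-6|=6, |7-6|=1, |20-6|=14, |2-6|=4, |13-6|=7, |17-6|=11, |18-6|=12. 7 nearest: (7,A), (7,B), (2,A), (1,B), (12,A), (13,B), (17,B). Counts: {'A': 3, 'B': 4}. Majority class: B.

B


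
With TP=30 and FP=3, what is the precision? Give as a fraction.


Precision = TP / (TP + FP) = 30 / 33 = 10/11.

10/11


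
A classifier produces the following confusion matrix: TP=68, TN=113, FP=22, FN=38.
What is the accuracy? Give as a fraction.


Accuracy = (TP + TN) / (TP + TN + FP + FN) = (68 + 113) / 241 = 181/241.

181/241


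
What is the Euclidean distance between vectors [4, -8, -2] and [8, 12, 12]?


d = sqrt(sum of squared differences). (4-8)^2=16, (-8-12)^2=400, (-2-12)^2=196. Sum = 612.

sqrt(612)


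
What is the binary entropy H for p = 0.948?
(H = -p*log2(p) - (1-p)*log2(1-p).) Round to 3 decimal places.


H = -0.948*log2(0.948) - 0.052*log2(0.052) = 0.295.

0.295


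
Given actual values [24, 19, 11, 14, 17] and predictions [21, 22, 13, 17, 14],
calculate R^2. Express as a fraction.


Mean(y) = 17. SS_res = 40. SS_tot = 98. R^2 = 1 - 40/(98) = 29/49.

29/49


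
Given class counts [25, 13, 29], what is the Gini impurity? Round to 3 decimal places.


Total = 67. Proportions: 25/67, 13/67, 29/67. sum(p_i^2) = 0.3642. Gini = 1 - 0.3642 = 0.6358, which rounds to 0.636.

0.636


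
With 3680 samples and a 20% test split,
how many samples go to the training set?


Test set = 3680 * 20% = 736. Training set = 3680 - 736 = 2944.

2944


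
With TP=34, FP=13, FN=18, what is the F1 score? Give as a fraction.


Precision = 34/47 = 34/47. Recall = 34/52 = 17/26. F1 = 2*P*R/(P+R) = 68/99.

68/99


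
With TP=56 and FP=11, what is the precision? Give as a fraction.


Precision = TP / (TP + FP) = 56 / 67 = 56/67.

56/67


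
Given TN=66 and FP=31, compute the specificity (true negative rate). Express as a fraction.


Specificity = TN / (TN + FP) = 66 / 97 = 66/97.

66/97


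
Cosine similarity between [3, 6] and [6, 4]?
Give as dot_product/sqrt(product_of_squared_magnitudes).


dot = 42. |a|^2 = 45, |b|^2 = 52. cos = 42/sqrt(2340).

42/sqrt(2340)


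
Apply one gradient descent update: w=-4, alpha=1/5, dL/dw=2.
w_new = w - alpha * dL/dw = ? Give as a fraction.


w_new = -4 - 1/5 * 2 = -4 - 2/5 = -22/5.

-22/5


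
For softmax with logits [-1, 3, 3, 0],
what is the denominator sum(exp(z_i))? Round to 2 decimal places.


Denom = e^-1=0.3679 + e^3=20.0855 + e^3=20.0855 + e^0=1.0000. Sum = 41.5389, which rounds to 41.54.

41.54


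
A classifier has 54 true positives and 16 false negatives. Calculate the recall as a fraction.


Recall = TP / (TP + FN) = 54 / 70 = 27/35.

27/35


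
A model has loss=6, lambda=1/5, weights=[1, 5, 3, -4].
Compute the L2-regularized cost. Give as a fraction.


L2 sq norm = sum(w^2) = 51. J = 6 + 1/5 * 51 = 81/5.

81/5


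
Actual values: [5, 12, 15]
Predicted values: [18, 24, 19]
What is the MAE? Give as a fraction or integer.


MAE = (1/3) * (|5-18|=13 + |12-24|=12 + |15-19|=4). Sum = 29. MAE = 29/3.

29/3


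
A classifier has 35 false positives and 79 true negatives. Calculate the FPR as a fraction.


FPR = FP / (FP + TN) = 35 / 114 = 35/114.

35/114


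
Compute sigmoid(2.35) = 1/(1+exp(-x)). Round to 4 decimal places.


sigma(2.35) = 1/(1+e^(-2.35)) = 1/(1+0.095369) = 1/1.095369 = 0.9129.

0.9129


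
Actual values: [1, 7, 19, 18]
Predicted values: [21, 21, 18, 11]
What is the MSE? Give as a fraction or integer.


MSE = (1/4) * ((1-21)^2=400 + (7-21)^2=196 + (19-18)^2=1 + (18-11)^2=49). Sum = 646. MSE = 323/2.

323/2
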